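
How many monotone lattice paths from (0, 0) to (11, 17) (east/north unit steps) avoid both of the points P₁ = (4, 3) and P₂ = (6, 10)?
Number of paths = 12059964

Inclusion–exclusion. Total paths: C(28, 11) = 21474180. Through P₁: C(7, 4)·C(21, 7) = 4069800. Through P₂: C(16, 6)·C(12, 5) = 6342336. Since P₁ is strictly southwest of P₂, a monotone path through both must visit P₁ then P₂; paths through both = C(7, 4)·C(9, 2)·C(12, 5) = 997920. Avoid both = 21474180 − 4069800 − 6342336 + 997920 = 12059964.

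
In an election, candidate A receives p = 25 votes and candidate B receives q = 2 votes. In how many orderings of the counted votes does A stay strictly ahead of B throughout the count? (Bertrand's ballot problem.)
Strict-lead orderings = 299

Total orderings of the 27 votes with 25 for A: C(27, 25) = 351. By the Bertrand ballot formula (Cycle Lemma / reflection principle), the number of orderings in which A is strictly ahead of B throughout is (p − q)/(p + q) · C(p + q, p) = (25 − 2)/(25 + 2) · 351 = 299.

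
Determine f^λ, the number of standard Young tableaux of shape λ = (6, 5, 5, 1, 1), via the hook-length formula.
# SYT of shape (6, 5, 5, 1, 1) = 2362932

Hook-length formula: f^λ = n! / Π hook(c), product over all cells c of the Young diagram. For λ = (6, 5, 5, 1, 1), n = 18 boxes. Hook lengths by row (left-to-right, top-to-bottom): [10, 7, 6, 5, 4, 1]; [8, 5, 4, 3, 2]; [7, 4, 3, 2, 1]; [2]; [1]. Product of hooks = 2709504000. So f^λ = 18! / 2709504000 = 6402373705728000 / 2709504000 = 2362932.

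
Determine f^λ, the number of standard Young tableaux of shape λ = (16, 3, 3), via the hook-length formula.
# SYT of shape (16, 3, 3) = 256025

Hook-length formula: f^λ = n! / Π hook(c), product over all cells c of the Young diagram. For λ = (16, 3, 3), n = 22 boxes. Hook lengths by row (left-to-right, top-to-bottom): [18, 17, 16, 13, 12, 11, 10, 9, 8, 7, 6, 5, 4, 3, 2, 1]; [4, 3, 2]; [3, 2, 1]. Product of hooks = 4390199112499200. So f^λ = 22! / 4390199112499200 = 1124000727777607680000 / 4390199112499200 = 256025.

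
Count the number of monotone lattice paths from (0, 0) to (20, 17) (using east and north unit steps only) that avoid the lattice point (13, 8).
Number of paths = 13577443110

Total paths from (0, 0) to (20, 17): C(37, 20) = 15905368710. Paths through (13, 8): (paths (0, 0) → (13, 8)) × (paths (13, 8) → (20, 17)) = C(21, 13) · C(16, 7) = 203490 · 11440 = 2327925600. Avoidance count = 15905368710 − 2327925600 = 13577443110.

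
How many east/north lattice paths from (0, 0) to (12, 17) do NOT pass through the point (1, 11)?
Number of paths = 51747423

Total paths from (0, 0) to (12, 17): C(29, 12) = 51895935. Paths through (1, 11): (paths (0, 0) → (1, 11)) × (paths (1, 11) → (12, 17)) = C(12, 1) · C(17, 11) = 12 · 12376 = 148512. Avoidance count = 51895935 − 148512 = 51747423.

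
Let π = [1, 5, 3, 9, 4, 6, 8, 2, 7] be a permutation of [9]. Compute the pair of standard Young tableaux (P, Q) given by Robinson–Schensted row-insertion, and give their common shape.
P = [1, 2, 4, 6, 7] / [3, 8] / [5, 9];  Q = [1, 2, 4, 6, 7] / [3, 5] / [8, 9];  common shape = (5, 2, 2)

Row-insert the values π_1, π_2, … into P one at a time, bumping the leftmost entry strictly greater than the inserted value down to the next row. The recording tableau Q records, in position (i, j), the step at which that cell was added to P.
  Insert 1 (step 1): P = [1];  Q = [1]
  Insert 5 (step 2): P = [1, 5];  Q = [1, 2]
  Insert 3 (step 3): P = [1, 3] / [5];  Q = [1, 2] / [3]
  Insert 9 (step 4): P = [1, 3, 9] / [5];  Q = [1, 2, 4] / [3]
  Insert 4 (step 5): P = [1, 3, 4] / [5, 9];  Q = [1, 2, 4] / [3, 5]
  Insert 6 (step 6): P = [1, 3, 4, 6] / [5, 9];  Q = [1, 2, 4, 6] / [3, 5]
  Insert 8 (step 7): P = [1, 3, 4, 6, 8] / [5, 9];  Q = [1, 2, 4, 6, 7] / [3, 5]
  Insert 2 (step 8): P = [1, 2, 4, 6, 8] / [3, 9] / [5];  Q = [1, 2, 4, 6, 7] / [3, 5] / [8]
  Insert 7 (step 9): P = [1, 2, 4, 6, 7] / [3, 8] / [5, 9];  Q = [1, 2, 4, 6, 7] / [3, 5] / [8, 9]
Final shape: (5, 2, 2).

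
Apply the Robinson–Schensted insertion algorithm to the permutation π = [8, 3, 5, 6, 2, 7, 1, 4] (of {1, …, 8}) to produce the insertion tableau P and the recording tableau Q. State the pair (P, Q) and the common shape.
P = [1, 4, 6, 7] / [2, 5] / [3] / [8];  Q = [1, 3, 4, 6] / [2, 8] / [5] / [7];  common shape = (4, 2, 1, 1)

Row-insert the values π_1, π_2, … into P one at a time, bumping the leftmost entry strictly greater than the inserted value down to the next row. The recording tableau Q records, in position (i, j), the step at which that cell was added to P.
  Insert 8 (step 1): P = [8];  Q = [1]
  Insert 3 (step 2): P = [3] / [8];  Q = [1] / [2]
  Insert 5 (step 3): P = [3, 5] / [8];  Q = [1, 3] / [2]
  Insert 6 (step 4): P = [3, 5, 6] / [8];  Q = [1, 3, 4] / [2]
  Insert 2 (step 5): P = [2, 5, 6] / [3] / [8];  Q = [1, 3, 4] / [2] / [5]
  Insert 7 (step 6): P = [2, 5, 6, 7] / [3] / [8];  Q = [1, 3, 4, 6] / [2] / [5]
  Insert 1 (step 7): P = [1, 5, 6, 7] / [2] / [3] / [8];  Q = [1, 3, 4, 6] / [2] / [5] / [7]
  Insert 4 (step 8): P = [1, 4, 6, 7] / [2, 5] / [3] / [8];  Q = [1, 3, 4, 6] / [2, 8] / [5] / [7]
Final shape: (4, 2, 1, 1).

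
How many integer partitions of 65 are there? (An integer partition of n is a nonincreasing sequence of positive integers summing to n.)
p(65) = 2012558

Compute p(n) via the recurrence p(n, m) = p(n, m−1) + p(n−m, m), where p(n, m) counts partitions of n with all parts ≤ m and p(n) = p(n, n). The base cases are p(0, m) = 1 and p(n, 0) = 0 for n > 0. Filling the table yields p(65) = 2012558. (Euler's pentagonal recurrence is an alternative.)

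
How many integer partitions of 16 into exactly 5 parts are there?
p(16, 5 parts) = 37

Partitions of n into exactly k parts ↔ partitions of n − k into at most k parts (subtract 1 from each part). For n = 16, k = 5, the partitions are: 12+1+1+1+1, 11+2+1+1+1, 10+3+1+1+1, 10+2+2+1+1, 9+4+1+1+1, 9+3+2+1+1, 9+2+2+2+1, 8+5+1+1+1, 8+4+2+1+1, 8+3+3+1+1, 8+3+2+2+1, 8+2+2+2+2, 7+6+1+1+1, 7+5+2+1+1, 7+4+3+1+1, 7+4+2+2+1, 7+3+3+2+1, 7+3+2+2+2, 6+6+2+1+1, 6+5+3+1+1, 6+5+2+2+1, 6+4+4+1+1, 6+4+3+2+1, 6+4+2+2+2, 6+3+3+3+1, 6+3+3+2+2, 5+5+4+1+1, 5+5+3+2+1, 5+5+2+2+2, 5+4+4+2+1, … (37 total). Count = 37.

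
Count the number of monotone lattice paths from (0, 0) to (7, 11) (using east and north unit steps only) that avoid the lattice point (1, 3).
Number of paths = 19812

Total paths from (0, 0) to (7, 11): C(18, 7) = 31824. Paths through (1, 3): (paths (0, 0) → (1, 3)) × (paths (1, 3) → (7, 11)) = C(4, 1) · C(14, 6) = 4 · 3003 = 12012. Avoidance count = 31824 − 12012 = 19812.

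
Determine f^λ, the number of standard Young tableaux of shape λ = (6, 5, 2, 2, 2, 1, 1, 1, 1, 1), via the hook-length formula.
# SYT of shape (6, 5, 2, 2, 2, 1, 1, 1, 1, 1) = 700367360

Hook-length formula: f^λ = n! / Π hook(c), product over all cells c of the Young diagram. For λ = (6, 5, 2, 2, 2, 1, 1, 1, 1, 1), n = 22 boxes. Hook lengths by row (left-to-right, top-to-bottom): [15, 9, 5, 4, 3, 1]; [13, 7, 3, 2, 1]; [9, 3]; [8, 2]; [7, 1]; [5]; [4]; [3]; [2]; [1]. Product of hooks = 1604873088000. So f^λ = 22! / 1604873088000 = 1124000727777607680000 / 1604873088000 = 700367360.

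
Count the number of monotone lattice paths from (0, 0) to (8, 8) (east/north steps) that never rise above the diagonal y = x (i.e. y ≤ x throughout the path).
Number of paths = 1430

By the reflection principle (André's argument), the number of monotone paths to (8, 8) with n ≤ m that never go above y = x is C(16, 8) − C(16, 9) = 12870 − 11440 = 1430.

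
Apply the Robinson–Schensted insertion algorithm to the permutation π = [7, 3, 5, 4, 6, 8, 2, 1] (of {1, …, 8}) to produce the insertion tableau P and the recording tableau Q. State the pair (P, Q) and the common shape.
P = [1, 4, 6, 8] / [2] / [3] / [5] / [7];  Q = [1, 3, 5, 6] / [2] / [4] / [7] / [8];  common shape = (4, 1, 1, 1, 1)

Row-insert the values π_1, π_2, … into P one at a time, bumping the leftmost entry strictly greater than the inserted value down to the next row. The recording tableau Q records, in position (i, j), the step at which that cell was added to P.
  Insert 7 (step 1): P = [7];  Q = [1]
  Insert 3 (step 2): P = [3] / [7];  Q = [1] / [2]
  Insert 5 (step 3): P = [3, 5] / [7];  Q = [1, 3] / [2]
  Insert 4 (step 4): P = [3, 4] / [5] / [7];  Q = [1, 3] / [2] / [4]
  Insert 6 (step 5): P = [3, 4, 6] / [5] / [7];  Q = [1, 3, 5] / [2] / [4]
  Insert 8 (step 6): P = [3, 4, 6, 8] / [5] / [7];  Q = [1, 3, 5, 6] / [2] / [4]
  Insert 2 (step 7): P = [2, 4, 6, 8] / [3] / [5] / [7];  Q = [1, 3, 5, 6] / [2] / [4] / [7]
  Insert 1 (step 8): P = [1, 4, 6, 8] / [2] / [3] / [5] / [7];  Q = [1, 3, 5, 6] / [2] / [4] / [7] / [8]
Final shape: (4, 1, 1, 1, 1).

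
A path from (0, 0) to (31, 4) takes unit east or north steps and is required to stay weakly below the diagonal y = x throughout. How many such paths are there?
Number of paths = 45815

By the reflection principle (André's argument), the number of monotone paths to (31, 4) with n ≤ m that never go above y = x is C(35, 31) − C(35, 32) = 52360 − 6545 = 45815.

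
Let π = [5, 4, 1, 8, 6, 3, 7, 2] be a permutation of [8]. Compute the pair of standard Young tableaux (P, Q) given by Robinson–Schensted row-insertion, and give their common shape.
P = [1, 2, 7] / [3, 6] / [4, 8] / [5];  Q = [1, 4, 7] / [2, 5] / [3, 6] / [8];  common shape = (3, 2, 2, 1)

Row-insert the values π_1, π_2, … into P one at a time, bumping the leftmost entry strictly greater than the inserted value down to the next row. The recording tableau Q records, in position (i, j), the step at which that cell was added to P.
  Insert 5 (step 1): P = [5];  Q = [1]
  Insert 4 (step 2): P = [4] / [5];  Q = [1] / [2]
  Insert 1 (step 3): P = [1] / [4] / [5];  Q = [1] / [2] / [3]
  Insert 8 (step 4): P = [1, 8] / [4] / [5];  Q = [1, 4] / [2] / [3]
  Insert 6 (step 5): P = [1, 6] / [4, 8] / [5];  Q = [1, 4] / [2, 5] / [3]
  Insert 3 (step 6): P = [1, 3] / [4, 6] / [5, 8];  Q = [1, 4] / [2, 5] / [3, 6]
  Insert 7 (step 7): P = [1, 3, 7] / [4, 6] / [5, 8];  Q = [1, 4, 7] / [2, 5] / [3, 6]
  Insert 2 (step 8): P = [1, 2, 7] / [3, 6] / [4, 8] / [5];  Q = [1, 4, 7] / [2, 5] / [3, 6] / [8]
Final shape: (3, 2, 2, 1).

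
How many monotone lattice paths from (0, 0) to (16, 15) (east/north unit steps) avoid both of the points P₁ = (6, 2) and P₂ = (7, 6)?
Number of paths = 191881227

Inclusion–exclusion. Total paths: C(31, 16) = 300540195. Through P₁: C(8, 6)·C(23, 10) = 32033848. Through P₂: C(13, 7)·C(18, 9) = 83431920. Since P₁ is strictly southwest of P₂, a monotone path through both must visit P₁ then P₂; paths through both = C(8, 6)·C(5, 1)·C(18, 9) = 6806800. Avoid both = 300540195 − 32033848 − 83431920 + 6806800 = 191881227.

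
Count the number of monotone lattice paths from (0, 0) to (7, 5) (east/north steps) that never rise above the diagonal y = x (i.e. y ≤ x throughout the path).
Number of paths = 297

By the reflection principle (André's argument), the number of monotone paths to (7, 5) with n ≤ m that never go above y = x is C(12, 7) − C(12, 8) = 792 − 495 = 297.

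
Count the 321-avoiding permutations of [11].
C_11 = 58786

These 321-avoiding permutations are counted by the Catalan number C_n = (1/(n + 1)) · C(2n, n). For n = 11: C_11 = (1/12) · C(22, 11) = 705432/12 = 58786.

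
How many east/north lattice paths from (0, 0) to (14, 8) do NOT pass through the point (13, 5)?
Number of paths = 285498

Total paths from (0, 0) to (14, 8): C(22, 14) = 319770. Paths through (13, 5): (paths (0, 0) → (13, 5)) × (paths (13, 5) → (14, 8)) = C(18, 13) · C(4, 1) = 8568 · 4 = 34272. Avoidance count = 319770 − 34272 = 285498.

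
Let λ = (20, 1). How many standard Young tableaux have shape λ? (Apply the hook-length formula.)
# SYT of shape (20, 1) = 20

Hook-length formula: f^λ = n! / Π hook(c), product over all cells c of the Young diagram. For λ = (20, 1), n = 21 boxes. Hook lengths by row (left-to-right, top-to-bottom): [21, 19, 18, 17, 16, 15, 14, 13, 12, 11, 10, 9, 8, 7, 6, 5, 4, 3, 2, 1]; [1]. Product of hooks = 2554547108585472000. So f^λ = 21! / 2554547108585472000 = 51090942171709440000 / 2554547108585472000 = 20.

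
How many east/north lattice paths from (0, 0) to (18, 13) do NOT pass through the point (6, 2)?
Number of paths = 168394891

Total paths from (0, 0) to (18, 13): C(31, 18) = 206253075. Paths through (6, 2): (paths (0, 0) → (6, 2)) × (paths (6, 2) → (18, 13)) = C(8, 6) · C(23, 12) = 28 · 1352078 = 37858184. Avoidance count = 206253075 − 37858184 = 168394891.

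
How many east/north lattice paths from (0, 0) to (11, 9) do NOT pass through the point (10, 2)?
Number of paths = 167432

Total paths from (0, 0) to (11, 9): C(20, 11) = 167960. Paths through (10, 2): (paths (0, 0) → (10, 2)) × (paths (10, 2) → (11, 9)) = C(12, 10) · C(8, 1) = 66 · 8 = 528. Avoidance count = 167960 − 528 = 167432.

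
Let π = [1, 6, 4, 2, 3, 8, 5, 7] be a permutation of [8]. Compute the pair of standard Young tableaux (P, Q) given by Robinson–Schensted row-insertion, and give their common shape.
P = [1, 2, 3, 5, 7] / [4, 8] / [6];  Q = [1, 2, 5, 6, 8] / [3, 7] / [4];  common shape = (5, 2, 1)

Row-insert the values π_1, π_2, … into P one at a time, bumping the leftmost entry strictly greater than the inserted value down to the next row. The recording tableau Q records, in position (i, j), the step at which that cell was added to P.
  Insert 1 (step 1): P = [1];  Q = [1]
  Insert 6 (step 2): P = [1, 6];  Q = [1, 2]
  Insert 4 (step 3): P = [1, 4] / [6];  Q = [1, 2] / [3]
  Insert 2 (step 4): P = [1, 2] / [4] / [6];  Q = [1, 2] / [3] / [4]
  Insert 3 (step 5): P = [1, 2, 3] / [4] / [6];  Q = [1, 2, 5] / [3] / [4]
  Insert 8 (step 6): P = [1, 2, 3, 8] / [4] / [6];  Q = [1, 2, 5, 6] / [3] / [4]
  Insert 5 (step 7): P = [1, 2, 3, 5] / [4, 8] / [6];  Q = [1, 2, 5, 6] / [3, 7] / [4]
  Insert 7 (step 8): P = [1, 2, 3, 5, 7] / [4, 8] / [6];  Q = [1, 2, 5, 6, 8] / [3, 7] / [4]
Final shape: (5, 2, 1).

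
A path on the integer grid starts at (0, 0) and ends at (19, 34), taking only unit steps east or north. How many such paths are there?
Number of paths = 119032357903550

A monotone lattice path from (0, 0) to (19, 34) consists of 19 east steps and 34 north steps in some order, so it is determined by which 19 of the 53 steps are east. The count is C(53, 19) = 119032357903550.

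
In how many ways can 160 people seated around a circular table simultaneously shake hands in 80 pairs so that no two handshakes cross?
C_80 = 1136359577947336271931632877004667456667613940

These noncrossing handshakes are counted by the Catalan number C_n = (1/(n + 1)) · C(2n, n). For n = 80: C_80 = (1/81) · C(160, 80) = 92045125813734238026462263037378063990076729140/81 = 1136359577947336271931632877004667456667613940.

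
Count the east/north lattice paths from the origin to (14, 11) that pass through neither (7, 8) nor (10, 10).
Number of paths = 3083170

Inclusion–exclusion. Total paths: C(25, 14) = 4457400. Through P₁: C(15, 7)·C(10, 7) = 772200. Through P₂: C(20, 10)·C(5, 4) = 923780. Since P₁ is strictly southwest of P₂, a monotone path through both must visit P₁ then P₂; paths through both = C(15, 7)·C(5, 3)·C(5, 4) = 321750. Avoid both = 4457400 − 772200 − 923780 + 321750 = 3083170.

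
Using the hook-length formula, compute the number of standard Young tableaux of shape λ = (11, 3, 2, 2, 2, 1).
# SYT of shape (11, 3, 2, 2, 2, 1) = 44895708

Hook-length formula: f^λ = n! / Π hook(c), product over all cells c of the Young diagram. For λ = (11, 3, 2, 2, 2, 1), n = 21 boxes. Hook lengths by row (left-to-right, top-to-bottom): [16, 14, 10, 8, 7, 6, 5, 4, 3, 2, 1]; [7, 5, 1]; [5, 3]; [4, 2]; [3, 1]; [1]. Product of hooks = 1137991680000. So f^λ = 21! / 1137991680000 = 51090942171709440000 / 1137991680000 = 44895708.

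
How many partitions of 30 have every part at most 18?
p(30, parts ≤ 18) = 5409

Use the recurrence p(n, m) = p(n, m−1) + p(n−m, m): either the largest part is < m (count p(n, m−1)) or the largest part is exactly m (remove one copy of m, count p(n−m, m)). With p(0, ·) = 1 this gives p(30, parts ≤ 18) = 5409. (By conjugating Young diagrams, this also counts partitions of 30 into at most 18 parts.)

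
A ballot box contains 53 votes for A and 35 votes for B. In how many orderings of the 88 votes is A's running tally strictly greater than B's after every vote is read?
Strict-lead orderings = 858887330974655428954908

Total orderings of the 88 votes with 53 for A: C(88, 53) = 4199004729209426541557328. By the Bertrand ballot formula (Cycle Lemma / reflection principle), the number of orderings in which A is strictly ahead of B throughout is (p − q)/(p + q) · C(p + q, p) = (53 − 35)/(53 + 35) · 4199004729209426541557328 = 858887330974655428954908.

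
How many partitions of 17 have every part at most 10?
p(17, parts ≤ 10) = 267

Use the recurrence p(n, m) = p(n, m−1) + p(n−m, m): either the largest part is < m (count p(n, m−1)) or the largest part is exactly m (remove one copy of m, count p(n−m, m)). With p(0, ·) = 1 this gives p(17, parts ≤ 10) = 267. (By conjugating Young diagrams, this also counts partitions of 17 into at most 10 parts.)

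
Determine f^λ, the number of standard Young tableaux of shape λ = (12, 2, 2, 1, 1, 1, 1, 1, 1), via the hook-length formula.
# SYT of shape (12, 2, 2, 1, 1, 1, 1, 1, 1) = 11490402

Hook-length formula: f^λ = n! / Π hook(c), product over all cells c of the Young diagram. For λ = (12, 2, 2, 1, 1, 1, 1, 1, 1), n = 22 boxes. Hook lengths by row (left-to-right, top-to-bottom): [20, 13, 10, 9, 8, 7, 6, 5, 4, 3, 2, 1]; [9, 2]; [8, 1]; [6]; [5]; [4]; [3]; [2]; [1]. Product of hooks = 97820835840000. So f^λ = 22! / 97820835840000 = 1124000727777607680000 / 97820835840000 = 11490402.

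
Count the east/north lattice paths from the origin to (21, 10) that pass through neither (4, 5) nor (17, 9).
Number of paths = 26910731

Inclusion–exclusion. Total paths: C(31, 21) = 44352165. Through P₁: C(9, 4)·C(22, 17) = 3318084. Through P₂: C(26, 17)·C(5, 4) = 15622750. Since P₁ is strictly southwest of P₂, a monotone path through both must visit P₁ then P₂; paths through both = C(9, 4)·C(17, 13)·C(5, 4) = 1499400. Avoid both = 44352165 − 3318084 − 15622750 + 1499400 = 26910731.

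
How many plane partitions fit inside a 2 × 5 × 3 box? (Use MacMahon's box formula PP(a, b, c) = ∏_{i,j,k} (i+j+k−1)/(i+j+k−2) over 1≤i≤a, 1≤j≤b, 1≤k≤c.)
PP(2, 5, 3) = 1176

Evaluate the triple product over i = 1..2, j = 1..5, k = 1..3. The factors are (2/1) · (3/2) · (4/3) · (3/2) · (4/3) · (5/4) · (4/3) · (5/4) · … (30 factors total). The numerators and denominators telescope so the product is an integer; carrying out the multiplication exactly gives PP(2, 5, 3) = 1176.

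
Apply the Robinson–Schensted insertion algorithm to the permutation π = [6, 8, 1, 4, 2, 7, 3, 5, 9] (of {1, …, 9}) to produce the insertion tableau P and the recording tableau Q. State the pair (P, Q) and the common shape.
P = [1, 2, 3, 5, 9] / [4, 7] / [6, 8];  Q = [1, 2, 6, 8, 9] / [3, 4] / [5, 7];  common shape = (5, 2, 2)

Row-insert the values π_1, π_2, … into P one at a time, bumping the leftmost entry strictly greater than the inserted value down to the next row. The recording tableau Q records, in position (i, j), the step at which that cell was added to P.
  Insert 6 (step 1): P = [6];  Q = [1]
  Insert 8 (step 2): P = [6, 8];  Q = [1, 2]
  Insert 1 (step 3): P = [1, 8] / [6];  Q = [1, 2] / [3]
  Insert 4 (step 4): P = [1, 4] / [6, 8];  Q = [1, 2] / [3, 4]
  Insert 2 (step 5): P = [1, 2] / [4, 8] / [6];  Q = [1, 2] / [3, 4] / [5]
  Insert 7 (step 6): P = [1, 2, 7] / [4, 8] / [6];  Q = [1, 2, 6] / [3, 4] / [5]
  Insert 3 (step 7): P = [1, 2, 3] / [4, 7] / [6, 8];  Q = [1, 2, 6] / [3, 4] / [5, 7]
  Insert 5 (step 8): P = [1, 2, 3, 5] / [4, 7] / [6, 8];  Q = [1, 2, 6, 8] / [3, 4] / [5, 7]
  Insert 9 (step 9): P = [1, 2, 3, 5, 9] / [4, 7] / [6, 8];  Q = [1, 2, 6, 8, 9] / [3, 4] / [5, 7]
Final shape: (5, 2, 2).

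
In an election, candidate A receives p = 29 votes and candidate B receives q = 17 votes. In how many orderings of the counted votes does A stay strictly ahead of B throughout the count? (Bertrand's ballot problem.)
Strict-lead orderings = 456442180920

Total orderings of the 46 votes with 29 for A: C(46, 29) = 1749695026860. By the Bertrand ballot formula (Cycle Lemma / reflection principle), the number of orderings in which A is strictly ahead of B throughout is (p − q)/(p + q) · C(p + q, p) = (29 − 17)/(29 + 17) · 1749695026860 = 456442180920.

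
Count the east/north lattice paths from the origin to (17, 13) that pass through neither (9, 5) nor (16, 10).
Number of paths = 79089506

Inclusion–exclusion. Total paths: C(30, 17) = 119759850. Through P₁: C(14, 9)·C(16, 8) = 25765740. Through P₂: C(26, 16)·C(4, 1) = 21246940. Since P₁ is strictly southwest of P₂, a monotone path through both must visit P₁ then P₂; paths through both = C(14, 9)·C(12, 7)·C(4, 1) = 6342336. Avoid both = 119759850 − 25765740 − 21246940 + 6342336 = 79089506.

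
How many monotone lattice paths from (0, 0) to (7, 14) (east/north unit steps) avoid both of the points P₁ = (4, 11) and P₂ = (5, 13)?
Number of paths = 75561

Inclusion–exclusion. Total paths: C(21, 7) = 116280. Through P₁: C(15, 4)·C(6, 3) = 27300. Through P₂: C(18, 5)·C(3, 2) = 25704. Since P₁ is strictly southwest of P₂, a monotone path through both must visit P₁ then P₂; paths through both = C(15, 4)·C(3, 1)·C(3, 2) = 12285. Avoid both = 116280 − 27300 − 25704 + 12285 = 75561.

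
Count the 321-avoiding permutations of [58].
C_58 = 104088460289122304033498318812080

These 321-avoiding permutations are counted by the Catalan number C_n = (1/(n + 1)) · C(2n, n). For n = 58: C_58 = (1/59) · C(116, 58) = 6141219157058215937976400809912720/59 = 104088460289122304033498318812080.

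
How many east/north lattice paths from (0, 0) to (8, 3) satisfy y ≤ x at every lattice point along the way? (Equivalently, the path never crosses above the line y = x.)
Number of paths = 110

By the reflection principle (André's argument), the number of monotone paths to (8, 3) with n ≤ m that never go above y = x is C(11, 8) − C(11, 9) = 165 − 55 = 110.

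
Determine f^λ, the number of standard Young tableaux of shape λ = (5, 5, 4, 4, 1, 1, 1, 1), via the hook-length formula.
# SYT of shape (5, 5, 4, 4, 1, 1, 1, 1) = 678978300

Hook-length formula: f^λ = n! / Π hook(c), product over all cells c of the Young diagram. For λ = (5, 5, 4, 4, 1, 1, 1, 1), n = 22 boxes. Hook lengths by row (left-to-right, top-to-bottom): [12, 7, 6, 5, 2]; [11, 6, 5, 4, 1]; [9, 4, 3, 2]; [8, 3, 2, 1]; [4]; [3]; [2]; [1]. Product of hooks = 1655429529600. So f^λ = 22! / 1655429529600 = 1124000727777607680000 / 1655429529600 = 678978300.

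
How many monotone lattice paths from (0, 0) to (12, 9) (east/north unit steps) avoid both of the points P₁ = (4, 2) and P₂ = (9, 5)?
Number of paths = 156735

Inclusion–exclusion. Total paths: C(21, 12) = 293930. Through P₁: C(6, 4)·C(15, 8) = 96525. Through P₂: C(14, 9)·C(7, 3) = 70070. Since P₁ is strictly southwest of P₂, a monotone path through both must visit P₁ then P₂; paths through both = C(6, 4)·C(8, 5)·C(7, 3) = 29400. Avoid both = 293930 − 96525 − 70070 + 29400 = 156735.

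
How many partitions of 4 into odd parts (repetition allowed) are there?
p_odd(4) = 2

Partitions of 4 using only odd parts 1, 3, 5, …: 3+1, 1+1+1+1. There are 2. (Euler: this equals q(4), the number of distinct-part partitions.)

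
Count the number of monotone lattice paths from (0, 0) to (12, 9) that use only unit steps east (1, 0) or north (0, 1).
Number of paths = 293930

A monotone lattice path from (0, 0) to (12, 9) consists of 12 east steps and 9 north steps in some order, so it is determined by which 12 of the 21 steps are east. The count is C(21, 12) = 293930.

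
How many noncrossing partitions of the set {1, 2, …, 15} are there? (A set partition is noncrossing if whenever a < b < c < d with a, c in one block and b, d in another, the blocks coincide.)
C_15 = 9694845

These noncrossing partitions are counted by the Catalan number C_n = (1/(n + 1)) · C(2n, n). For n = 15: C_15 = (1/16) · C(30, 15) = 155117520/16 = 9694845.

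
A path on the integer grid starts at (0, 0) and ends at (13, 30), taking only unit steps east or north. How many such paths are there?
Number of paths = 36576848168

A monotone lattice path from (0, 0) to (13, 30) consists of 13 east steps and 30 north steps in some order, so it is determined by which 13 of the 43 steps are east. The count is C(43, 13) = 36576848168.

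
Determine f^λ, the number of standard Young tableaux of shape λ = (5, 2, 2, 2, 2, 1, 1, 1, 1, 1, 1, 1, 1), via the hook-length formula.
# SYT of shape (5, 2, 2, 2, 2, 1, 1, 1, 1, 1, 1, 1, 1) = 3770550

Hook-length formula: f^λ = n! / Π hook(c), product over all cells c of the Young diagram. For λ = (5, 2, 2, 2, 2, 1, 1, 1, 1, 1, 1, 1, 1), n = 21 boxes. Hook lengths by row (left-to-right, top-to-bottom): [17, 8, 3, 2, 1]; [13, 4]; [12, 3]; [11, 2]; [10, 1]; [8]; [7]; [6]; [5]; [4]; [3]; [2]; [1]. Product of hooks = 13549997260800. So f^λ = 21! / 13549997260800 = 51090942171709440000 / 13549997260800 = 3770550.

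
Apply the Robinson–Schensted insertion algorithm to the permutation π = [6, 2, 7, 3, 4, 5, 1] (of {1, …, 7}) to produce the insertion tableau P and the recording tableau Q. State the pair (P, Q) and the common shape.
P = [1, 3, 4, 5] / [2, 7] / [6];  Q = [1, 3, 5, 6] / [2, 4] / [7];  common shape = (4, 2, 1)

Row-insert the values π_1, π_2, … into P one at a time, bumping the leftmost entry strictly greater than the inserted value down to the next row. The recording tableau Q records, in position (i, j), the step at which that cell was added to P.
  Insert 6 (step 1): P = [6];  Q = [1]
  Insert 2 (step 2): P = [2] / [6];  Q = [1] / [2]
  Insert 7 (step 3): P = [2, 7] / [6];  Q = [1, 3] / [2]
  Insert 3 (step 4): P = [2, 3] / [6, 7];  Q = [1, 3] / [2, 4]
  Insert 4 (step 5): P = [2, 3, 4] / [6, 7];  Q = [1, 3, 5] / [2, 4]
  Insert 5 (step 6): P = [2, 3, 4, 5] / [6, 7];  Q = [1, 3, 5, 6] / [2, 4]
  Insert 1 (step 7): P = [1, 3, 4, 5] / [2, 7] / [6];  Q = [1, 3, 5, 6] / [2, 4] / [7]
Final shape: (4, 2, 1).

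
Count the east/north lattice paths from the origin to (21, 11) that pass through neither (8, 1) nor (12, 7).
Number of paths = 84051816

Inclusion–exclusion. Total paths: C(32, 21) = 129024480. Through P₁: C(9, 8)·C(23, 13) = 10296594. Through P₂: C(19, 12)·C(13, 9) = 36027420. Since P₁ is strictly southwest of P₂, a monotone path through both must visit P₁ then P₂; paths through both = C(9, 8)·C(10, 4)·C(13, 9) = 1351350. Avoid both = 129024480 − 10296594 − 36027420 + 1351350 = 84051816.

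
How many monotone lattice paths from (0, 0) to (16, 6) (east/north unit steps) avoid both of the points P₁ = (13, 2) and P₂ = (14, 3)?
Number of paths = 66238

Inclusion–exclusion. Total paths: C(22, 16) = 74613. Through P₁: C(15, 13)·C(7, 3) = 3675. Through P₂: C(17, 14)·C(5, 2) = 6800. Since P₁ is strictly southwest of P₂, a monotone path through both must visit P₁ then P₂; paths through both = C(15, 13)·C(2, 1)·C(5, 2) = 2100. Avoid both = 74613 − 3675 − 6800 + 2100 = 66238.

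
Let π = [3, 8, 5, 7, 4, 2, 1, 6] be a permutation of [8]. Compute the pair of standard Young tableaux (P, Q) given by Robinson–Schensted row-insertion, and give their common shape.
P = [1, 4, 6] / [2, 7] / [3] / [5] / [8];  Q = [1, 2, 4] / [3, 8] / [5] / [6] / [7];  common shape = (3, 2, 1, 1, 1)

Row-insert the values π_1, π_2, … into P one at a time, bumping the leftmost entry strictly greater than the inserted value down to the next row. The recording tableau Q records, in position (i, j), the step at which that cell was added to P.
  Insert 3 (step 1): P = [3];  Q = [1]
  Insert 8 (step 2): P = [3, 8];  Q = [1, 2]
  Insert 5 (step 3): P = [3, 5] / [8];  Q = [1, 2] / [3]
  Insert 7 (step 4): P = [3, 5, 7] / [8];  Q = [1, 2, 4] / [3]
  Insert 4 (step 5): P = [3, 4, 7] / [5] / [8];  Q = [1, 2, 4] / [3] / [5]
  Insert 2 (step 6): P = [2, 4, 7] / [3] / [5] / [8];  Q = [1, 2, 4] / [3] / [5] / [6]
  Insert 1 (step 7): P = [1, 4, 7] / [2] / [3] / [5] / [8];  Q = [1, 2, 4] / [3] / [5] / [6] / [7]
  Insert 6 (step 8): P = [1, 4, 6] / [2, 7] / [3] / [5] / [8];  Q = [1, 2, 4] / [3, 8] / [5] / [6] / [7]
Final shape: (3, 2, 1, 1, 1).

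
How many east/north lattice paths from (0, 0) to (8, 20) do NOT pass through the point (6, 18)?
Number of paths = 2300529

Total paths from (0, 0) to (8, 20): C(28, 8) = 3108105. Paths through (6, 18): (paths (0, 0) → (6, 18)) × (paths (6, 18) → (8, 20)) = C(24, 6) · C(4, 2) = 134596 · 6 = 807576. Avoidance count = 3108105 − 807576 = 2300529.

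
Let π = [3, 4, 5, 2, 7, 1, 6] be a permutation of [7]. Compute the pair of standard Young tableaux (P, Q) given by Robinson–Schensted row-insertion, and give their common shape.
P = [1, 4, 5, 6] / [2, 7] / [3];  Q = [1, 2, 3, 5] / [4, 7] / [6];  common shape = (4, 2, 1)

Row-insert the values π_1, π_2, … into P one at a time, bumping the leftmost entry strictly greater than the inserted value down to the next row. The recording tableau Q records, in position (i, j), the step at which that cell was added to P.
  Insert 3 (step 1): P = [3];  Q = [1]
  Insert 4 (step 2): P = [3, 4];  Q = [1, 2]
  Insert 5 (step 3): P = [3, 4, 5];  Q = [1, 2, 3]
  Insert 2 (step 4): P = [2, 4, 5] / [3];  Q = [1, 2, 3] / [4]
  Insert 7 (step 5): P = [2, 4, 5, 7] / [3];  Q = [1, 2, 3, 5] / [4]
  Insert 1 (step 6): P = [1, 4, 5, 7] / [2] / [3];  Q = [1, 2, 3, 5] / [4] / [6]
  Insert 6 (step 7): P = [1, 4, 5, 6] / [2, 7] / [3];  Q = [1, 2, 3, 5] / [4, 7] / [6]
Final shape: (4, 2, 1).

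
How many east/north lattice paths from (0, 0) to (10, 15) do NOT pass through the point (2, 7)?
Number of paths = 2805440

Total paths from (0, 0) to (10, 15): C(25, 10) = 3268760. Paths through (2, 7): (paths (0, 0) → (2, 7)) × (paths (2, 7) → (10, 15)) = C(9, 2) · C(16, 8) = 36 · 12870 = 463320. Avoidance count = 3268760 − 463320 = 2805440.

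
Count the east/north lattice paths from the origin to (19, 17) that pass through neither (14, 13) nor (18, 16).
Number of paths = 3066308940

Inclusion–exclusion. Total paths: C(36, 19) = 8597496600. Through P₁: C(27, 14)·C(9, 5) = 2527345800. Through P₂: C(34, 18)·C(2, 1) = 4407922860. Since P₁ is strictly southwest of P₂, a monotone path through both must visit P₁ then P₂; paths through both = C(27, 14)·C(7, 4)·C(2, 1) = 1404081000. Avoid both = 8597496600 − 2527345800 − 4407922860 + 1404081000 = 3066308940.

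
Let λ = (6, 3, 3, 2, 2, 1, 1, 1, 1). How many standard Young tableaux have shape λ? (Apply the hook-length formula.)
# SYT of shape (6, 3, 3, 2, 2, 1, 1, 1, 1) = 73902400

Hook-length formula: f^λ = n! / Π hook(c), product over all cells c of the Young diagram. For λ = (6, 3, 3, 2, 2, 1, 1, 1, 1), n = 20 boxes. Hook lengths by row (left-to-right, top-to-bottom): [14, 9, 6, 3, 2, 1]; [10, 5, 2]; [9, 4, 1]; [7, 2]; [6, 1]; [4]; [3]; [2]; [1]. Product of hooks = 32920473600. So f^λ = 20! / 32920473600 = 2432902008176640000 / 32920473600 = 73902400.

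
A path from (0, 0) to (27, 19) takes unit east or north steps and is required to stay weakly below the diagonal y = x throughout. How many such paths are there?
Number of paths = 1335293573130

By the reflection principle (André's argument), the number of monotone paths to (27, 19) with n ≤ m that never go above y = x is C(46, 27) − C(46, 28) = 4154246671960 − 2818953098830 = 1335293573130.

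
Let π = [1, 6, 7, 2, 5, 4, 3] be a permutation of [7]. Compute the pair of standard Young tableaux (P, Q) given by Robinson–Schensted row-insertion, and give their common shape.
P = [1, 2, 3] / [4, 7] / [5] / [6];  Q = [1, 2, 3] / [4, 5] / [6] / [7];  common shape = (3, 2, 1, 1)

Row-insert the values π_1, π_2, … into P one at a time, bumping the leftmost entry strictly greater than the inserted value down to the next row. The recording tableau Q records, in position (i, j), the step at which that cell was added to P.
  Insert 1 (step 1): P = [1];  Q = [1]
  Insert 6 (step 2): P = [1, 6];  Q = [1, 2]
  Insert 7 (step 3): P = [1, 6, 7];  Q = [1, 2, 3]
  Insert 2 (step 4): P = [1, 2, 7] / [6];  Q = [1, 2, 3] / [4]
  Insert 5 (step 5): P = [1, 2, 5] / [6, 7];  Q = [1, 2, 3] / [4, 5]
  Insert 4 (step 6): P = [1, 2, 4] / [5, 7] / [6];  Q = [1, 2, 3] / [4, 5] / [6]
  Insert 3 (step 7): P = [1, 2, 3] / [4, 7] / [5] / [6];  Q = [1, 2, 3] / [4, 5] / [6] / [7]
Final shape: (3, 2, 1, 1).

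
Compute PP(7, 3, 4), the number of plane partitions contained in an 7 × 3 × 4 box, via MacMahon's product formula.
PP(7, 3, 4) = 1557270

Evaluate the triple product over i = 1..7, j = 1..3, k = 1..4. The factors are (2/1) · (3/2) · (4/3) · (5/4) · (3/2) · (4/3) · (5/4) · (6/5) · … (84 factors total). The numerators and denominators telescope so the product is an integer; carrying out the multiplication exactly gives PP(7, 3, 4) = 1557270.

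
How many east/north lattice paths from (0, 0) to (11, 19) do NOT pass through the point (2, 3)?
Number of paths = 34197550

Total paths from (0, 0) to (11, 19): C(30, 11) = 54627300. Paths through (2, 3): (paths (0, 0) → (2, 3)) × (paths (2, 3) → (11, 19)) = C(5, 2) · C(25, 9) = 10 · 2042975 = 20429750. Avoidance count = 54627300 − 20429750 = 34197550.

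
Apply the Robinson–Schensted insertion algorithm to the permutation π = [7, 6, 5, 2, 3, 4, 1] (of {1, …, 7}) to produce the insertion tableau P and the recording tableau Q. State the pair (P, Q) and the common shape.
P = [1, 3, 4] / [2] / [5] / [6] / [7];  Q = [1, 5, 6] / [2] / [3] / [4] / [7];  common shape = (3, 1, 1, 1, 1)

Row-insert the values π_1, π_2, … into P one at a time, bumping the leftmost entry strictly greater than the inserted value down to the next row. The recording tableau Q records, in position (i, j), the step at which that cell was added to P.
  Insert 7 (step 1): P = [7];  Q = [1]
  Insert 6 (step 2): P = [6] / [7];  Q = [1] / [2]
  Insert 5 (step 3): P = [5] / [6] / [7];  Q = [1] / [2] / [3]
  Insert 2 (step 4): P = [2] / [5] / [6] / [7];  Q = [1] / [2] / [3] / [4]
  Insert 3 (step 5): P = [2, 3] / [5] / [6] / [7];  Q = [1, 5] / [2] / [3] / [4]
  Insert 4 (step 6): P = [2, 3, 4] / [5] / [6] / [7];  Q = [1, 5, 6] / [2] / [3] / [4]
  Insert 1 (step 7): P = [1, 3, 4] / [2] / [5] / [6] / [7];  Q = [1, 5, 6] / [2] / [3] / [4] / [7]
Final shape: (3, 1, 1, 1, 1).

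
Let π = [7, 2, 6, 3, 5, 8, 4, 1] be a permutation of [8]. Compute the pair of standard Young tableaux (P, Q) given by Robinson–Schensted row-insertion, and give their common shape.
P = [1, 3, 4, 8] / [2] / [5] / [6] / [7];  Q = [1, 3, 5, 6] / [2] / [4] / [7] / [8];  common shape = (4, 1, 1, 1, 1)

Row-insert the values π_1, π_2, … into P one at a time, bumping the leftmost entry strictly greater than the inserted value down to the next row. The recording tableau Q records, in position (i, j), the step at which that cell was added to P.
  Insert 7 (step 1): P = [7];  Q = [1]
  Insert 2 (step 2): P = [2] / [7];  Q = [1] / [2]
  Insert 6 (step 3): P = [2, 6] / [7];  Q = [1, 3] / [2]
  Insert 3 (step 4): P = [2, 3] / [6] / [7];  Q = [1, 3] / [2] / [4]
  Insert 5 (step 5): P = [2, 3, 5] / [6] / [7];  Q = [1, 3, 5] / [2] / [4]
  Insert 8 (step 6): P = [2, 3, 5, 8] / [6] / [7];  Q = [1, 3, 5, 6] / [2] / [4]
  Insert 4 (step 7): P = [2, 3, 4, 8] / [5] / [6] / [7];  Q = [1, 3, 5, 6] / [2] / [4] / [7]
  Insert 1 (step 8): P = [1, 3, 4, 8] / [2] / [5] / [6] / [7];  Q = [1, 3, 5, 6] / [2] / [4] / [7] / [8]
Final shape: (4, 1, 1, 1, 1).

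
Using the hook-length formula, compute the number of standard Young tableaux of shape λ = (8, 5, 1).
# SYT of shape (8, 5, 1) = 6006

Hook-length formula: f^λ = n! / Π hook(c), product over all cells c of the Young diagram. For λ = (8, 5, 1), n = 14 boxes. Hook lengths by row (left-to-right, top-to-bottom): [10, 8, 7, 6, 5, 3, 2, 1]; [6, 4, 3, 2, 1]; [1]. Product of hooks = 14515200. So f^λ = 14! / 14515200 = 87178291200 / 14515200 = 6006.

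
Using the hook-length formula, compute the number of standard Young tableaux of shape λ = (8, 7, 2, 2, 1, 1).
# SYT of shape (8, 7, 2, 2, 1, 1) = 184606128

Hook-length formula: f^λ = n! / Π hook(c), product over all cells c of the Young diagram. For λ = (8, 7, 2, 2, 1, 1), n = 21 boxes. Hook lengths by row (left-to-right, top-to-bottom): [13, 10, 7, 6, 5, 4, 3, 1]; [11, 8, 5, 4, 3, 2, 1]; [5, 2]; [4, 1]; [2]; [1]. Product of hooks = 276756480000. So f^λ = 21! / 276756480000 = 51090942171709440000 / 276756480000 = 184606128.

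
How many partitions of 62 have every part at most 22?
p(62, parts ≤ 22) = 1123608

Use the recurrence p(n, m) = p(n, m−1) + p(n−m, m): either the largest part is < m (count p(n, m−1)) or the largest part is exactly m (remove one copy of m, count p(n−m, m)). With p(0, ·) = 1 this gives p(62, parts ≤ 22) = 1123608. (By conjugating Young diagrams, this also counts partitions of 62 into at most 22 parts.)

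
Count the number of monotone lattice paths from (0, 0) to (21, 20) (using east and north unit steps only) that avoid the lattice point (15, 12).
Number of paths = 216925205640

Total paths from (0, 0) to (21, 20): C(41, 21) = 269128937220. Paths through (15, 12): (paths (0, 0) → (15, 12)) × (paths (15, 12) → (21, 20)) = C(27, 15) · C(14, 6) = 17383860 · 3003 = 52203731580. Avoidance count = 269128937220 − 52203731580 = 216925205640.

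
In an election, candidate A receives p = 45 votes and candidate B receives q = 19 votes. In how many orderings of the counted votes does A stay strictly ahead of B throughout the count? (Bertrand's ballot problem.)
Strict-lead orderings = 3542450488534230

Total orderings of the 64 votes with 45 for A: C(64, 45) = 8719878125622720. By the Bertrand ballot formula (Cycle Lemma / reflection principle), the number of orderings in which A is strictly ahead of B throughout is (p − q)/(p + q) · C(p + q, p) = (45 − 19)/(45 + 19) · 8719878125622720 = 3542450488534230.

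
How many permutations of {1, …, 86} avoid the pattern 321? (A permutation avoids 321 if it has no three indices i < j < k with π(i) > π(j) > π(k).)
C_86 = 4180080073556524734514695828170907458428751314320

These 321-avoiding permutations are counted by the Catalan number C_n = (1/(n + 1)) · C(2n, n). For n = 86: C_86 = (1/87) · C(172, 86) = 363666966399417651902778537050868948883301364345840/87 = 4180080073556524734514695828170907458428751314320.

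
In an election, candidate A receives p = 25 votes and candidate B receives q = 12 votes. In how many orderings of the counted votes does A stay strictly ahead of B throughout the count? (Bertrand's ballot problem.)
Strict-lead orderings = 650872404

Total orderings of the 37 votes with 25 for A: C(37, 25) = 1852482996. By the Bertrand ballot formula (Cycle Lemma / reflection principle), the number of orderings in which A is strictly ahead of B throughout is (p − q)/(p + q) · C(p + q, p) = (25 − 12)/(25 + 12) · 1852482996 = 650872404.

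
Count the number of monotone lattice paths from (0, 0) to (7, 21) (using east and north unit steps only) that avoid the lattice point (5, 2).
Number of paths = 1179630

Total paths from (0, 0) to (7, 21): C(28, 7) = 1184040. Paths through (5, 2): (paths (0, 0) → (5, 2)) × (paths (5, 2) → (7, 21)) = C(7, 5) · C(21, 2) = 21 · 210 = 4410. Avoidance count = 1184040 − 4410 = 1179630.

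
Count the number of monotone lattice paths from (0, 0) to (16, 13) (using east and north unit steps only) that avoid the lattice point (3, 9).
Number of paths = 67340315

Total paths from (0, 0) to (16, 13): C(29, 16) = 67863915. Paths through (3, 9): (paths (0, 0) → (3, 9)) × (paths (3, 9) → (16, 13)) = C(12, 3) · C(17, 13) = 220 · 2380 = 523600. Avoidance count = 67863915 − 523600 = 67340315.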